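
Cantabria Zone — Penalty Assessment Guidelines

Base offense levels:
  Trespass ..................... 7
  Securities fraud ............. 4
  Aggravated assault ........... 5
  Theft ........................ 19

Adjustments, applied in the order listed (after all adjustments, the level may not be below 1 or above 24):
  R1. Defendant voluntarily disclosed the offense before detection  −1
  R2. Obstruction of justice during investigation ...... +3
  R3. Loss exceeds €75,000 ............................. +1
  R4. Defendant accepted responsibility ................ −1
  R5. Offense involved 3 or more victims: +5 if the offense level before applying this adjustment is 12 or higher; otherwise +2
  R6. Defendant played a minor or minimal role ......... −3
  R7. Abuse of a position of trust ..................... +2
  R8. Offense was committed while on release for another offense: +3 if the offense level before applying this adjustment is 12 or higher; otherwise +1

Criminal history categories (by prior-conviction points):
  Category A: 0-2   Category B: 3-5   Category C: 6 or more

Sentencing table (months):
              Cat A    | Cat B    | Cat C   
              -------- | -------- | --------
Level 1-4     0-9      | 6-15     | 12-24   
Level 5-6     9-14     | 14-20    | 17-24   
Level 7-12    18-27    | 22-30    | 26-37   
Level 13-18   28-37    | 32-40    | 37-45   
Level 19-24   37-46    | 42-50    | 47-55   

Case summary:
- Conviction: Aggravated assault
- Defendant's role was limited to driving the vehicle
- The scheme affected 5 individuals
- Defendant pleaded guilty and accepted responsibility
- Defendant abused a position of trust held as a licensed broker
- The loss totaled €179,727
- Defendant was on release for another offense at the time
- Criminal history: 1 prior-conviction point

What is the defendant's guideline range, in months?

Base offense level for aggravated assault: 5.
R1 does not apply.
R3 applies: 5 + 1 = 6.
R4 applies: 6 − 1 = 5.
R5 applies (level before this adjustment is 5 < 12, so +2): 5 + 2 = 7.
R6 applies: 7 − 3 = 4.
R7 applies: 4 + 2 = 6.
R8 applies (level before this adjustment is 6 < 12, so +1): 6 + 1 = 7.
Final offense level: 7.
Criminal history: 1 prior point → Category A (0-2).
Level 7 falls in the 7-12 band.
Grid: Level 7-12 × Category A = 18-27 months.

18-27 months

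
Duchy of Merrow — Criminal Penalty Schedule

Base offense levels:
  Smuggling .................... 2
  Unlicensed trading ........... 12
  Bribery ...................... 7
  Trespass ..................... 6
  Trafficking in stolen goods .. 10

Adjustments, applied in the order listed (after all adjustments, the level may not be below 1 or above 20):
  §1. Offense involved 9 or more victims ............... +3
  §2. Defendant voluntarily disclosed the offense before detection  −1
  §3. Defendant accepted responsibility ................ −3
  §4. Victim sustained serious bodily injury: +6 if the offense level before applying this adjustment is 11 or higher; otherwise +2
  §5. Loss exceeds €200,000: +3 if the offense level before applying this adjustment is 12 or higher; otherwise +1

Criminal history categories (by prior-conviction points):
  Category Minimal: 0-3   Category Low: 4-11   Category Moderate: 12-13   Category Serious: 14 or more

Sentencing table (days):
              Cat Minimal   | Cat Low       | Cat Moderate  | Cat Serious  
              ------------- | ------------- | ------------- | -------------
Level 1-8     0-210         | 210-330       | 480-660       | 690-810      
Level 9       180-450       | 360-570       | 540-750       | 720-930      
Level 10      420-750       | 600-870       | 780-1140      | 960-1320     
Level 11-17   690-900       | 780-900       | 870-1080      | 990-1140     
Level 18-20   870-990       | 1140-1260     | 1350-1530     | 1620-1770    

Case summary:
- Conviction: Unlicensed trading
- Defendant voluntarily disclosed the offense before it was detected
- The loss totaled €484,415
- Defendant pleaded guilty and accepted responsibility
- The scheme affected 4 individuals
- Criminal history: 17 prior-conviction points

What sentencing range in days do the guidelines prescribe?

Base offense level for unlicensed trading: 12.
§2 applies: 12 − 1 = 11.
§3 applies: 11 − 3 = 8.
§4 does not apply.
§5 applies (level before this adjustment is 8 < 12, so +1): 8 + 1 = 9.
Final offense level: 9.
Criminal history: 17 prior points → Category Serious (14+).
Level 9 falls in the 9 band.
Grid: Level 9 × Category Serious = 720-930 days.

720-930 days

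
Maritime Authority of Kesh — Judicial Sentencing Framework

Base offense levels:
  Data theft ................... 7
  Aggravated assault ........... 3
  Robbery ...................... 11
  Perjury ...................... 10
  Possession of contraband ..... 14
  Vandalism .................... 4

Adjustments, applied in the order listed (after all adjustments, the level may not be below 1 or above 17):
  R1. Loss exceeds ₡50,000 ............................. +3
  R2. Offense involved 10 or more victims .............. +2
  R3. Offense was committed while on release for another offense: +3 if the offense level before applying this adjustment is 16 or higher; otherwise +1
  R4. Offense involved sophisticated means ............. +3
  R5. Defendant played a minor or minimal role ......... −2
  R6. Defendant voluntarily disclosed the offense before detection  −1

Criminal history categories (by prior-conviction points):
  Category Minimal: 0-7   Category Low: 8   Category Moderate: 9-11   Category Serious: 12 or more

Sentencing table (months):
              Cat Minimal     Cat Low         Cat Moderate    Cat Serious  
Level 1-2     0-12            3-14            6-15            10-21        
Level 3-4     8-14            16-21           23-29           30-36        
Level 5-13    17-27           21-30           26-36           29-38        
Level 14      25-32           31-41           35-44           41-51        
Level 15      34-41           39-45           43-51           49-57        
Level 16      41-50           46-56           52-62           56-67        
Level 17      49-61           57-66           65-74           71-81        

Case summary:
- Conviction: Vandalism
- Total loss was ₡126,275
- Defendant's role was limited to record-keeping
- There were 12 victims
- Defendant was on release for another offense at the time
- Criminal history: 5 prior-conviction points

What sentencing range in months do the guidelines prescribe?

Base offense level for vandalism: 4.
R1 applies: 4 + 3 = 7.
R2 applies: 7 + 2 = 9.
R3 applies (level before this adjustment is 9 < 16, so +1): 9 + 1 = 10.
R5 applies: 10 − 2 = 8.
R6 does not apply.
Final offense level: 8.
Criminal history: 5 prior points → Category Minimal (0-7).
Level 8 falls in the 5-13 band.
Grid: Level 5-13 × Category Minimal = 17-27 months.

17-27 months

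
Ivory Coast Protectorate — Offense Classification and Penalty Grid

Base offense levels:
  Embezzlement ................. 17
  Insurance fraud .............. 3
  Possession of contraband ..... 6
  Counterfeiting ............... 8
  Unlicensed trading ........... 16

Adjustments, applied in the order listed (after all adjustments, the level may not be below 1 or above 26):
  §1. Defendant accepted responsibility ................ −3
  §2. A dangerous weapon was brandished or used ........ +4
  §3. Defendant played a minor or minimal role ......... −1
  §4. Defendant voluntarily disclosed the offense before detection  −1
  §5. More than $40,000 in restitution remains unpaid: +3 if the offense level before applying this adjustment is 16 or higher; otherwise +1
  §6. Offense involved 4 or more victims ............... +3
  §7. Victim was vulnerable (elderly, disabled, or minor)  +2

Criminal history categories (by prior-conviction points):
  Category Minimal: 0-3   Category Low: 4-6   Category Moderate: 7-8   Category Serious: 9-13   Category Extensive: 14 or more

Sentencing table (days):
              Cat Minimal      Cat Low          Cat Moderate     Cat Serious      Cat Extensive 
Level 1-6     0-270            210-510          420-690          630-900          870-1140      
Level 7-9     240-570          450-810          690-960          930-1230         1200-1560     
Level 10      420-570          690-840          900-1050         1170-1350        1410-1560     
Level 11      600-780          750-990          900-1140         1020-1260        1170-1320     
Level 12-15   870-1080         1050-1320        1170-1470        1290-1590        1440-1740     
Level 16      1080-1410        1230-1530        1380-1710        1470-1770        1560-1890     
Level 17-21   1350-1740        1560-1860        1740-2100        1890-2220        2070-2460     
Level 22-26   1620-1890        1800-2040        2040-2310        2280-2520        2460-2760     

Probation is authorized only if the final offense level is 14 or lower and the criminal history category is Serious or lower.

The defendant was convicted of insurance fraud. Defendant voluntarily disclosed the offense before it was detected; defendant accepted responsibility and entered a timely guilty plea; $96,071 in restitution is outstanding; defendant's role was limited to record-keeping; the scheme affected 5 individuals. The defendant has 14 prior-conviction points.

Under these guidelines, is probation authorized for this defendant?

No

Base offense level for insurance fraud: 3.
§1 applies: 3 − 3 = 0.
§2 does not apply.
§3 applies: 0 − 1 = -1.
§4 applies: -1 − 1 = -2.
§5 applies (level before this adjustment is -2 < 16, so +1): -2 + 1 = -1.
§6 applies: -1 + 3 = 2.
Final offense level: 2.
Criminal history: 14 prior points → Category Extensive (14+).
Level 2 falls in the 1-6 band.
Grid: Level 1-6 × Category Extensive = 870-1140 days.
Probation check: level 2 ≤ 14 and category Extensive > Serious → not eligible.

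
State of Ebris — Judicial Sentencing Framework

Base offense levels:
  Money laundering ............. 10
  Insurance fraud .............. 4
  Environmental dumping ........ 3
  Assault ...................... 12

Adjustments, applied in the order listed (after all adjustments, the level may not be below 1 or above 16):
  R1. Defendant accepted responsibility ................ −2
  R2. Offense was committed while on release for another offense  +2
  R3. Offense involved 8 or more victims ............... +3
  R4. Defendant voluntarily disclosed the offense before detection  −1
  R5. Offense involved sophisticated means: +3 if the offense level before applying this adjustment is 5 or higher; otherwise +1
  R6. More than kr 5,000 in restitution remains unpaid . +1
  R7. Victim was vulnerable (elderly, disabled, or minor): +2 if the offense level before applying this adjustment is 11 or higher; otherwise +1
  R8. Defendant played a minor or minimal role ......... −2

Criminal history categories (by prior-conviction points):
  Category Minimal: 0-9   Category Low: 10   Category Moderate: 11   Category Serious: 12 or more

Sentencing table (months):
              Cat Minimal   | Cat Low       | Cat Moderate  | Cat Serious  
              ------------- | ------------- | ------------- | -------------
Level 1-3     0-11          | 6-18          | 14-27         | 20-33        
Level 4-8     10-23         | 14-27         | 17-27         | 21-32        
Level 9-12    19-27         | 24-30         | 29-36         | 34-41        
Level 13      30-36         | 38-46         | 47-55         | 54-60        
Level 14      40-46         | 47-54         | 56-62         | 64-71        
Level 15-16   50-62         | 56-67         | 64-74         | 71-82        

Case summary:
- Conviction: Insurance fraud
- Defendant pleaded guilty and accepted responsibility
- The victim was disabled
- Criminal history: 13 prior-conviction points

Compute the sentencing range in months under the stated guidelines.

20-33 months

Base offense level for insurance fraud: 4.
R1 applies: 4 − 2 = 2.
R2 does not apply.
R3 does not apply.
R4 does not apply.
R6 does not apply.
R7 applies (level before this adjustment is 2 < 11, so +1): 2 + 1 = 3.
Final offense level: 3.
Criminal history: 13 prior points → Category Serious (12+).
Level 3 falls in the 1-3 band.
Grid: Level 1-3 × Category Serious = 20-33 months.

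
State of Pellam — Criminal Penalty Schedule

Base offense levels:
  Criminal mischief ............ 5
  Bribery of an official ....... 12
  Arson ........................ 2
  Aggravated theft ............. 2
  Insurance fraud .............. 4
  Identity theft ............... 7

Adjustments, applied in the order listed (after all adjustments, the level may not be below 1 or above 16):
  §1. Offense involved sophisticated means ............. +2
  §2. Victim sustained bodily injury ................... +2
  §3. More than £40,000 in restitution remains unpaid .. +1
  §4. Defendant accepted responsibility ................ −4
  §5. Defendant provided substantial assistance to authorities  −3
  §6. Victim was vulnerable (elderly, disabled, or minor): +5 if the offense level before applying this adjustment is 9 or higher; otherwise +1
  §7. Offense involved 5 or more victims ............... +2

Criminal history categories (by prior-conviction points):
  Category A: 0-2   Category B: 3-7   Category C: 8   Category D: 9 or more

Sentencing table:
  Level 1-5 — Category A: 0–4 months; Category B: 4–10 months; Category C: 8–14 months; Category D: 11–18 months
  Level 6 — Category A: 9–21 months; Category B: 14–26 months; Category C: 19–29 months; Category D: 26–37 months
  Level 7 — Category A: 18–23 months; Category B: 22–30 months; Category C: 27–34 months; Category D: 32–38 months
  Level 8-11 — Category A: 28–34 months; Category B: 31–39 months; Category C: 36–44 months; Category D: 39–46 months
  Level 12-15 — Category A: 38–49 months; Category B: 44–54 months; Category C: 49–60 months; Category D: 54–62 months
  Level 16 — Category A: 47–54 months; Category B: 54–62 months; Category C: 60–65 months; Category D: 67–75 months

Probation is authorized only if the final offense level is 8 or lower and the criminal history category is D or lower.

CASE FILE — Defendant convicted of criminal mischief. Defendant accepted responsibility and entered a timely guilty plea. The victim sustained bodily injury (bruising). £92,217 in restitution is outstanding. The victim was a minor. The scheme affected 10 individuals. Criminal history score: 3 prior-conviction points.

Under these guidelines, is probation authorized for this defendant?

Yes

Base offense level for criminal mischief: 5.
§1 does not apply.
§2 applies: 5 + 2 = 7.
§3 applies: 7 + 1 = 8.
§4 applies: 8 − 4 = 4.
§6 applies (level before this adjustment is 4 < 9, so +1): 4 + 1 = 5.
§7 applies: 5 + 2 = 7.
Final offense level: 7.
Criminal history: 3 prior points → Category B (3-7).
Level 7 falls in the 7 band.
Grid: Level 7 × Category B = 22-30 months.
Probation check: level 7 ≤ 8 and category B ≤ D → eligible.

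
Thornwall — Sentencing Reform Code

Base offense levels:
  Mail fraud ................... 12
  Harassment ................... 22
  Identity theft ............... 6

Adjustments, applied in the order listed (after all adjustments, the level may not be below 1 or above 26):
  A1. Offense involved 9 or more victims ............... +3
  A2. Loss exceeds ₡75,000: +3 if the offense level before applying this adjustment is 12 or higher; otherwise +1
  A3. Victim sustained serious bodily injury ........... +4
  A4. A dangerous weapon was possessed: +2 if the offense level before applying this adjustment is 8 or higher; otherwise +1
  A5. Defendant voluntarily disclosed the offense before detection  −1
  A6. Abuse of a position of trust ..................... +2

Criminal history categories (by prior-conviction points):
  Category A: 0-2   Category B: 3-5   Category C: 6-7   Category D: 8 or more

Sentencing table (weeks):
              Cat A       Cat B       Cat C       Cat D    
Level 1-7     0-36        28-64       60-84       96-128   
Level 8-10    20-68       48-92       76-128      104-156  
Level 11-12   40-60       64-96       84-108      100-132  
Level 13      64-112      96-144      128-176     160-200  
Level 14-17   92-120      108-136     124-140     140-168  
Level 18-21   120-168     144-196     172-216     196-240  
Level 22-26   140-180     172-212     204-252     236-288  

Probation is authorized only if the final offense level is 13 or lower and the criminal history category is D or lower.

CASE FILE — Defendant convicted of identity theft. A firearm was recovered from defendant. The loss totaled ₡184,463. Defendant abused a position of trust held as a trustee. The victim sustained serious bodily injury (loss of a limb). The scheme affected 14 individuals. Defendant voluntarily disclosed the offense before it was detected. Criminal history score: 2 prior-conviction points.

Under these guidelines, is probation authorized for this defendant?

Base offense level for identity theft: 6.
A1 applies: 6 + 3 = 9.
A2 applies (level before this adjustment is 9 < 12, so +1): 9 + 1 = 10.
A3 applies: 10 + 4 = 14.
A4 applies (level before this adjustment is 14 ≥ 8, so +2): 14 + 2 = 16.
A5 applies: 16 − 1 = 15.
A6 applies: 15 + 2 = 17.
Final offense level: 17.
Criminal history: 2 prior points → Category A (0-2).
Level 17 falls in the 14-17 band.
Grid: Level 14-17 × Category A = 92-120 weeks.
Probation check: level 17 > 13 and category A ≤ D → not eligible.

No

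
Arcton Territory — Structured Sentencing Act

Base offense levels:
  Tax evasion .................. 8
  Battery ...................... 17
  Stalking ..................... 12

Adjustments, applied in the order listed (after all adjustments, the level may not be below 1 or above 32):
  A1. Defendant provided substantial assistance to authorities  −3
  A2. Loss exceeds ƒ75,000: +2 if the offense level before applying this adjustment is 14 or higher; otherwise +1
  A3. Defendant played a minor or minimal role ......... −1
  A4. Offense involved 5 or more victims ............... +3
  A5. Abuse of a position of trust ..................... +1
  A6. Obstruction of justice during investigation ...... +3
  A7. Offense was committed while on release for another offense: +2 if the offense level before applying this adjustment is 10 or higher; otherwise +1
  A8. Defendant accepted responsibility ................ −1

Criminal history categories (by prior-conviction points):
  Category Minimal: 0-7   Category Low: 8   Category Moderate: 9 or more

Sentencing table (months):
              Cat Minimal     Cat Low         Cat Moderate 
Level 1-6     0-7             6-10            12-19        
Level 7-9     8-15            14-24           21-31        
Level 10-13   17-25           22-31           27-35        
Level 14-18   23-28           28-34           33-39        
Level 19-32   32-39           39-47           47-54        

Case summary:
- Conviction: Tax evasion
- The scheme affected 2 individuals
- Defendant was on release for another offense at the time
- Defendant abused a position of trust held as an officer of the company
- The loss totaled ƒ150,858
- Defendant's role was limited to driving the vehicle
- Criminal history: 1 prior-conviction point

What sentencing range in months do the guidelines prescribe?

Base offense level for tax evasion: 8.
A1 does not apply.
A2 applies (level before this adjustment is 8 < 14, so +1): 8 + 1 = 9.
A3 applies: 9 − 1 = 8.
A5 applies: 8 + 1 = 9.
A6 does not apply.
A7 applies (level before this adjustment is 9 < 10, so +1): 9 + 1 = 10.
A8 does not apply.
Final offense level: 10.
Criminal history: 1 prior point → Category Minimal (0-7).
Level 10 falls in the 10-13 band.
Grid: Level 10-13 × Category Minimal = 17-25 months.

17-25 months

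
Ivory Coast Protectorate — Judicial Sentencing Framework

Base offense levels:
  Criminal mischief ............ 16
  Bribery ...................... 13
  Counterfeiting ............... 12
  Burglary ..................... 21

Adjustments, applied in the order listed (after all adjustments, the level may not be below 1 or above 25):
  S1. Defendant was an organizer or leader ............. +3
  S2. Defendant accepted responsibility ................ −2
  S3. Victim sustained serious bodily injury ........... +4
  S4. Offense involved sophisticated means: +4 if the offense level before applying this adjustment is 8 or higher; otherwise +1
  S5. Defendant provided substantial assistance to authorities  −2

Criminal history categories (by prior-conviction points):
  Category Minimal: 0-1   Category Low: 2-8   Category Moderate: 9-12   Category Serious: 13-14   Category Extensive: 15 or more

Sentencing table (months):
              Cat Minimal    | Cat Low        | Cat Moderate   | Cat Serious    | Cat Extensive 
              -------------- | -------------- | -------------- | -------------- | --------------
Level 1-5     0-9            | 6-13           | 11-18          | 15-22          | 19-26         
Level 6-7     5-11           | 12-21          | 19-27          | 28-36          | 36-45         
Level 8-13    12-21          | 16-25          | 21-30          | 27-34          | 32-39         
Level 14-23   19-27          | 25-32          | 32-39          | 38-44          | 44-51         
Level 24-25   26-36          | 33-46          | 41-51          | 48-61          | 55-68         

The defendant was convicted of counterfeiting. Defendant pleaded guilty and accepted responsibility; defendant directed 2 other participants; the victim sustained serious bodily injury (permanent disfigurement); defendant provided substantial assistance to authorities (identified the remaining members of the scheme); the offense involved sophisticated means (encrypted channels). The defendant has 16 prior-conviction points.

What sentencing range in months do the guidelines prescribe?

Base offense level for counterfeiting: 12.
S1 applies: 12 + 3 = 15.
S2 applies: 15 − 2 = 13.
S3 applies: 13 + 4 = 17.
S4 applies (level before this adjustment is 17 ≥ 8, so +4): 17 + 4 = 21.
S5 applies: 21 − 2 = 19.
Final offense level: 19.
Criminal history: 16 prior points → Category Extensive (15+).
Level 19 falls in the 14-23 band.
Grid: Level 14-23 × Category Extensive = 44-51 months.

44-51 months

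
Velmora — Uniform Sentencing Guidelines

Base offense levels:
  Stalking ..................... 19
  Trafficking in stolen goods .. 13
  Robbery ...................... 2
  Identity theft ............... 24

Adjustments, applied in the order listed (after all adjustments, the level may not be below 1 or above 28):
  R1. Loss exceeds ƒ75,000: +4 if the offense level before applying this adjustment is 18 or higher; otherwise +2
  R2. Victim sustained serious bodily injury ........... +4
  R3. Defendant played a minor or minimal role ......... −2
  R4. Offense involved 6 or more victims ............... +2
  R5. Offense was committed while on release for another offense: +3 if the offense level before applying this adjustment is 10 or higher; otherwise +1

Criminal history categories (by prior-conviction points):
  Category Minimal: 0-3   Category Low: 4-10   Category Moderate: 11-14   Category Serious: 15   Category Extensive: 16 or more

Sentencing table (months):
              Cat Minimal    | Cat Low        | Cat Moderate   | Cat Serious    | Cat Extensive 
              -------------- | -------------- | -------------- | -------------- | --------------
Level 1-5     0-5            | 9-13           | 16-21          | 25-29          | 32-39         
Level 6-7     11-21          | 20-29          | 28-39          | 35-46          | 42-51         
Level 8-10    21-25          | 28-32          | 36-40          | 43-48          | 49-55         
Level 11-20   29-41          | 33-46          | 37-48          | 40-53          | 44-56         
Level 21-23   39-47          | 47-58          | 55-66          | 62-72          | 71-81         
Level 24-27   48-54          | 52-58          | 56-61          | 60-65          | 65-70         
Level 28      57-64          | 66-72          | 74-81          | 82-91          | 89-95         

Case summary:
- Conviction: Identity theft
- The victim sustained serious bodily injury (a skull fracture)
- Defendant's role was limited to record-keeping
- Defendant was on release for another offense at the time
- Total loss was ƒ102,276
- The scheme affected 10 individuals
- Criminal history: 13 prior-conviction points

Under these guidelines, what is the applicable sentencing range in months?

74-81 months

Base offense level for identity theft: 24.
R1 applies (level before this adjustment is 24 ≥ 18, so +4): 24 + 4 = 28.
R2 applies: 28 + 4 = 32.
R3 applies: 32 − 2 = 30.
R4 applies: 30 + 2 = 32.
R5 applies (level before this adjustment is 32 ≥ 10, so +3): 32 + 3 = 35.
Level 35 exceeds the maximum of 28; capped at 28.
Final offense level: 28.
Criminal history: 13 prior points → Category Moderate (11-14).
Level 28 falls in the 28 band.
Grid: Level 28 × Category Moderate = 74-81 months.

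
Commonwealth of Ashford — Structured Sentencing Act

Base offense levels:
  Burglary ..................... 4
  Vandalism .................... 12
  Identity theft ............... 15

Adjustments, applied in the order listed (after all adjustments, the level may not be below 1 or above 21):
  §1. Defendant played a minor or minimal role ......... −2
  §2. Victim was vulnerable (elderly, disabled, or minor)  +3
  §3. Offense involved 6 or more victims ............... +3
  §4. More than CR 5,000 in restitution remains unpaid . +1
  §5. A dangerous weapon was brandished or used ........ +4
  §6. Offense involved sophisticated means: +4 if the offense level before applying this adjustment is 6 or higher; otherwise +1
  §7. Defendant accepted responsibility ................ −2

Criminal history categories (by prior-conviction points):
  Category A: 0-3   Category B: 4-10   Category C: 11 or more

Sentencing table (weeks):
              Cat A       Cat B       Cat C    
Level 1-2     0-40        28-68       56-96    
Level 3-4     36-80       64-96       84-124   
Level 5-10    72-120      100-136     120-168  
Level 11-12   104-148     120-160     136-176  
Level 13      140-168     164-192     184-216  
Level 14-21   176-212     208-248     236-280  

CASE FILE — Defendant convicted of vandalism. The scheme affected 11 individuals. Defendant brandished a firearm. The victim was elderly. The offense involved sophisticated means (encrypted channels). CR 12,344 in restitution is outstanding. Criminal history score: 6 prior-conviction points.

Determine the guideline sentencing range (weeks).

Base offense level for vandalism: 12.
§1 does not apply.
§2 applies: 12 + 3 = 15.
§3 applies: 15 + 3 = 18.
§4 applies: 18 + 1 = 19.
§5 applies: 19 + 4 = 23.
§6 applies (level before this adjustment is 23 ≥ 6, so +4): 23 + 4 = 27.
§7 does not apply.
Level 27 exceeds the maximum of 21; capped at 21.
Final offense level: 21.
Criminal history: 6 prior points → Category B (4-10).
Level 21 falls in the 14-21 band.
Grid: Level 14-21 × Category B = 208-248 weeks.

208-248 weeks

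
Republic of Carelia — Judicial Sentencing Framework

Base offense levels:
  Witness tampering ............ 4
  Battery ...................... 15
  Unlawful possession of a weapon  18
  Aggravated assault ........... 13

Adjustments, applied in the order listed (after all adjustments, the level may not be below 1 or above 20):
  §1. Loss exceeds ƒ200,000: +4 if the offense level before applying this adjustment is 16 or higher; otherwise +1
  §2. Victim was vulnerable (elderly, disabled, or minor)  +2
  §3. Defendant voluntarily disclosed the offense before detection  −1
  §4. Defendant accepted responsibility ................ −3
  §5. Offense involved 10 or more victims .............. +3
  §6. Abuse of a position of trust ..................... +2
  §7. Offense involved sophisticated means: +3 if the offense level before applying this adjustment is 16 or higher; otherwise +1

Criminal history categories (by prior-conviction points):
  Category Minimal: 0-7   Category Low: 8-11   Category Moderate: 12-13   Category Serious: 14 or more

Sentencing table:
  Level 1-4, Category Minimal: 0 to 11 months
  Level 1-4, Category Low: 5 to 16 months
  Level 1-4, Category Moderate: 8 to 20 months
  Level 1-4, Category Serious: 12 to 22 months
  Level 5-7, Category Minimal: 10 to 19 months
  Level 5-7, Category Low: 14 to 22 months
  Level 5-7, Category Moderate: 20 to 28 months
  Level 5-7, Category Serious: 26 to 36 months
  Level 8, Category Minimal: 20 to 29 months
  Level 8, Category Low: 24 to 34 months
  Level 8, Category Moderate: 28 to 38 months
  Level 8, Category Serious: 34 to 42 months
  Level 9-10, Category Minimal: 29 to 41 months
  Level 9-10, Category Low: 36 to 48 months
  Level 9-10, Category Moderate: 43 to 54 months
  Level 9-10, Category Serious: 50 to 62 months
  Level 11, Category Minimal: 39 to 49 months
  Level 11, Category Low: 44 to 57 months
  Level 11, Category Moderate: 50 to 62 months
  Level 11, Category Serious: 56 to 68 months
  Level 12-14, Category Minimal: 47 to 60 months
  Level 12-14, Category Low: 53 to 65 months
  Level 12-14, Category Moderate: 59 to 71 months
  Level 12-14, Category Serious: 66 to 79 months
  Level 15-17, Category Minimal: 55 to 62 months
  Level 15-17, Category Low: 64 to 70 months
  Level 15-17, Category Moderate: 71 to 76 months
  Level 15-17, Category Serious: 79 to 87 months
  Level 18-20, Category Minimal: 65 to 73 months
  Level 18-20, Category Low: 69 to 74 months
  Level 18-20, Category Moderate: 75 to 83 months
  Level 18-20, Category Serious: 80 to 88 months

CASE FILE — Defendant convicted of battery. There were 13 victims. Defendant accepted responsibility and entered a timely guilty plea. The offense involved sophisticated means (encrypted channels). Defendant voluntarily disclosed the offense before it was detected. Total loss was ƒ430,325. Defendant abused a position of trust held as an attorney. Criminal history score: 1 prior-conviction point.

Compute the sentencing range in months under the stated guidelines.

65-73 months

Base offense level for battery: 15.
§1 applies (level before this adjustment is 15 < 16, so +1): 15 + 1 = 16.
§2 does not apply.
§3 applies: 16 − 1 = 15.
§4 applies: 15 − 3 = 12.
§5 applies: 12 + 3 = 15.
§6 applies: 15 + 2 = 17.
§7 applies (level before this adjustment is 17 ≥ 16, so +3): 17 + 3 = 20.
Final offense level: 20.
Criminal history: 1 prior point → Category Minimal (0-7).
Level 20 falls in the 18-20 band.
Grid: Level 18-20 × Category Minimal = 65-73 months.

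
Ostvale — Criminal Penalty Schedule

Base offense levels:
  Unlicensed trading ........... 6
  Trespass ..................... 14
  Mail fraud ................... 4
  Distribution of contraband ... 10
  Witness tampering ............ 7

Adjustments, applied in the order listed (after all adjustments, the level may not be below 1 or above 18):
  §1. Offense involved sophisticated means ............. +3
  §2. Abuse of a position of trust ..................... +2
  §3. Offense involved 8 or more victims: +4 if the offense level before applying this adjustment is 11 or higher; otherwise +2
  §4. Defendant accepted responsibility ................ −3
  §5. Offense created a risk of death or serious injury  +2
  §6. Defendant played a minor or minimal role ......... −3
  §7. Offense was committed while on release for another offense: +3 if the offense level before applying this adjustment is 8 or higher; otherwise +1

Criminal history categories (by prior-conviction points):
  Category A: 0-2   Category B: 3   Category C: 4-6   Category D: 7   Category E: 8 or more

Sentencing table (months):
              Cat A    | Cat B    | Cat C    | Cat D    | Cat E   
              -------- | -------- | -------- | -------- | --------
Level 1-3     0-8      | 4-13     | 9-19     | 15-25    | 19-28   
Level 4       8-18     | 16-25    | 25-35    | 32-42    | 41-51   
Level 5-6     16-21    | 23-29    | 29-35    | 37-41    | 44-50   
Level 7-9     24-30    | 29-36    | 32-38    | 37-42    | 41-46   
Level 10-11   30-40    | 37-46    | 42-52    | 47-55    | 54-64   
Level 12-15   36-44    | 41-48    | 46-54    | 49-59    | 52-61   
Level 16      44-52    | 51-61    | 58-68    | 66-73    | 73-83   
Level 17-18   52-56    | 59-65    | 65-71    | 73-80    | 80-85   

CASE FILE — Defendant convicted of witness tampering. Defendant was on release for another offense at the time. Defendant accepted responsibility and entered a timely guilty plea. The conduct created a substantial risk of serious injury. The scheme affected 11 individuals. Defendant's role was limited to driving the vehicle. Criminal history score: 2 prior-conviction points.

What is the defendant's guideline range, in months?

Base offense level for witness tampering: 7.
§3 applies (level before this adjustment is 7 < 11, so +2): 7 + 2 = 9.
§4 applies: 9 − 3 = 6.
§5 applies: 6 + 2 = 8.
§6 applies: 8 − 3 = 5.
§7 applies (level before this adjustment is 5 < 8, so +1): 5 + 1 = 6.
Final offense level: 6.
Criminal history: 2 prior points → Category A (0-2).
Level 6 falls in the 5-6 band.
Grid: Level 5-6 × Category A = 16-21 months.

16-21 months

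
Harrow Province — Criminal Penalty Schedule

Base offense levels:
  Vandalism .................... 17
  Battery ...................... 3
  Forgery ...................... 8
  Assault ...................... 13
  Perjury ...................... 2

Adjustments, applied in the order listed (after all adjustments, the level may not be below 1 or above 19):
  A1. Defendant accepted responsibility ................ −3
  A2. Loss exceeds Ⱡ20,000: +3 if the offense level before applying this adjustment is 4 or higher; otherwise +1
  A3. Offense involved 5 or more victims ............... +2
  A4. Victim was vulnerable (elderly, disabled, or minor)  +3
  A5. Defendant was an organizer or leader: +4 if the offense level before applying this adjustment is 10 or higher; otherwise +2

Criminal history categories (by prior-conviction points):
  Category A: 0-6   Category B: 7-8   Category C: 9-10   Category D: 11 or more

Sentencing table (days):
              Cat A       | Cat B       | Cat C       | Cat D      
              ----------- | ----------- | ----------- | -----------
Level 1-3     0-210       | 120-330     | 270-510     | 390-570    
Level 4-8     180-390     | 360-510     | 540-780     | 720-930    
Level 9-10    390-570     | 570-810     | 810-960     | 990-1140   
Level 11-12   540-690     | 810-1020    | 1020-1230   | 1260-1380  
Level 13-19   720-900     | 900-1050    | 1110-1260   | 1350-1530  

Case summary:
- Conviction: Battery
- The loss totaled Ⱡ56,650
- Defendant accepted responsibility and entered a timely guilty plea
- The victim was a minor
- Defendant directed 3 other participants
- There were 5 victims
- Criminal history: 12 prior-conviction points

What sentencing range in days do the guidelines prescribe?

Base offense level for battery: 3.
A1 applies: 3 − 3 = 0.
A2 applies (level before this adjustment is 0 < 4, so +1): 0 + 1 = 1.
A3 applies: 1 + 2 = 3.
A4 applies: 3 + 3 = 6.
A5 applies (level before this adjustment is 6 < 10, so +2): 6 + 2 = 8.
Final offense level: 8.
Criminal history: 12 prior points → Category D (11+).
Level 8 falls in the 4-8 band.
Grid: Level 4-8 × Category D = 720-930 days.

720-930 days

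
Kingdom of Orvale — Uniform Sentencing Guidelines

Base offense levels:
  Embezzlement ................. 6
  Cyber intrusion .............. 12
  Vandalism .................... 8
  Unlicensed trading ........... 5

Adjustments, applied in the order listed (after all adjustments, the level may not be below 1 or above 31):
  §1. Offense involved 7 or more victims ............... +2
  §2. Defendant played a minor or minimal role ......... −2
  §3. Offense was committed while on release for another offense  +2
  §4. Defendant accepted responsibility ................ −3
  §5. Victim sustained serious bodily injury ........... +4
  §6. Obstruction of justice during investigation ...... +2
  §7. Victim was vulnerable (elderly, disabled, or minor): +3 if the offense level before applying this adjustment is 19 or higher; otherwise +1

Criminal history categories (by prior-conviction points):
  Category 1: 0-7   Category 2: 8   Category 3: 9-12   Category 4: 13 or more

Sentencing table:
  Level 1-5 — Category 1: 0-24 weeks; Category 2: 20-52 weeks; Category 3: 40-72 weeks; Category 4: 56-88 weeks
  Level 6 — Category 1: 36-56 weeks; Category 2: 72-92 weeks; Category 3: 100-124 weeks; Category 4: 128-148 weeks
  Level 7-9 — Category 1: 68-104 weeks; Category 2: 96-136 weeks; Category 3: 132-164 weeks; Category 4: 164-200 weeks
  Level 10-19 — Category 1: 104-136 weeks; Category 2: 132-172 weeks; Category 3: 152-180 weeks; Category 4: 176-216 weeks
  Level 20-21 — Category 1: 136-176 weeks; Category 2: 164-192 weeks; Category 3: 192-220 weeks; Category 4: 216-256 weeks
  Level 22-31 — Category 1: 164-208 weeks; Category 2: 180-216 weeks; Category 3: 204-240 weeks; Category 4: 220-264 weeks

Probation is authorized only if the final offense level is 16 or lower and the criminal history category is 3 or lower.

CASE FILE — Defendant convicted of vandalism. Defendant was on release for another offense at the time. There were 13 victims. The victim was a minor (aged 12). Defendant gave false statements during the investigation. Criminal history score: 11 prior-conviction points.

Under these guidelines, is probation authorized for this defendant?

Base offense level for vandalism: 8.
§1 applies: 8 + 2 = 10.
§2 does not apply.
§3 applies: 10 + 2 = 12.
§4 does not apply.
§6 applies: 12 + 2 = 14.
§7 applies (level before this adjustment is 14 < 19, so +1): 14 + 1 = 15.
Final offense level: 15.
Criminal history: 11 prior points → Category 3 (9-12).
Level 15 falls in the 10-19 band.
Grid: Level 10-19 × Category 3 = 152-180 weeks.
Probation check: level 15 ≤ 16 and category 3 ≤ 3 → eligible.

Yes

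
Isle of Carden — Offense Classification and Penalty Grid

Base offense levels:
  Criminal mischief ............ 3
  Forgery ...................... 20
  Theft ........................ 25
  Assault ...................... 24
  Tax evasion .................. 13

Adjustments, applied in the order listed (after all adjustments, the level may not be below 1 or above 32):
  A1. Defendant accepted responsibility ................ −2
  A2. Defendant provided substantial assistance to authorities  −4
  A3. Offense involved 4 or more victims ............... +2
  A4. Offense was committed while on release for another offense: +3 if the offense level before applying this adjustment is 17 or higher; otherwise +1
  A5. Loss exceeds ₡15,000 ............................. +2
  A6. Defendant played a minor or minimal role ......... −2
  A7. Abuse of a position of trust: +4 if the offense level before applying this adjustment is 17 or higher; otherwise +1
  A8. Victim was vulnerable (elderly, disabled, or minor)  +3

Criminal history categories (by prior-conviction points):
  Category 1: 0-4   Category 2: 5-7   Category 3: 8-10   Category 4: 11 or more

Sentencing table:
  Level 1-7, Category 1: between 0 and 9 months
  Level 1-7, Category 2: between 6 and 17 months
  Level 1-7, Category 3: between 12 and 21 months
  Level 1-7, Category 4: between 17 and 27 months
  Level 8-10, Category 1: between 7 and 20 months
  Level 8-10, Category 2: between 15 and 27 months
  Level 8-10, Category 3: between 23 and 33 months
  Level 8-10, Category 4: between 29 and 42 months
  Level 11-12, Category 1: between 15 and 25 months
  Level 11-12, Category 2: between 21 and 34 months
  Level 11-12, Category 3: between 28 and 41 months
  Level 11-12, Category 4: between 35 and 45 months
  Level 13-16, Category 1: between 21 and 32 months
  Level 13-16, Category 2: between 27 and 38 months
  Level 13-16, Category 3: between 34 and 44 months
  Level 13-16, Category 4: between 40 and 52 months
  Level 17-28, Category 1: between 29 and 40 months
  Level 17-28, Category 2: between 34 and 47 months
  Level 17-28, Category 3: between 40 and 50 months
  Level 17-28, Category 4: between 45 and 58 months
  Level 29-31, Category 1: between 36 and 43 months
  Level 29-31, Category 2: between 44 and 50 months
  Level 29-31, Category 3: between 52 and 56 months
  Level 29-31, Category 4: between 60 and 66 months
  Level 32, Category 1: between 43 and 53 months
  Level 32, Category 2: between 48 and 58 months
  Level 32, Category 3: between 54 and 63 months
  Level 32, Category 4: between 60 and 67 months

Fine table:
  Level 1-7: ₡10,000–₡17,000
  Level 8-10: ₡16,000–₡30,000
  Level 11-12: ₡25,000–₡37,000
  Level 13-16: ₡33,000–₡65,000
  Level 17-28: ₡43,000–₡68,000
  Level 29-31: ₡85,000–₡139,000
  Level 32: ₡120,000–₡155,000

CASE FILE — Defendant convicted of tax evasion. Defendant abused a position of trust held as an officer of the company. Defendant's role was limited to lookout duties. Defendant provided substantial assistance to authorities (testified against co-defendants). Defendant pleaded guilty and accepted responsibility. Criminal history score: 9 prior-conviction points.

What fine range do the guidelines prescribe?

₡10,000–₡17,000

Base offense level for tax evasion: 13.
A1 applies: 13 − 2 = 11.
A2 applies: 11 − 4 = 7.
A4 does not apply.
A5 does not apply.
A6 applies: 7 − 2 = 5.
A7 applies (level before this adjustment is 5 < 17, so +1): 5 + 1 = 6.
A8 does not apply.
Final offense level: 6.
Level 6 falls in the 1-7 band.
Fine table: Level 1-7 → ₡10,000–₡17,000.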